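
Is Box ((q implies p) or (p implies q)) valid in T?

Yes, valid

Tableau for the negation not Box ((q implies p) or (p implies q)):
1. not Box ((q implies p) or (p implies q)), u
2. not ((q implies p) or (p implies q)), v   [neg-Box-rule on 1: fresh world v, uRv]
3. not (q implies p), v   [neg-or-rule on 2]
4. not (p implies q), v   [neg-or-rule on 2]
5. q, v   [neg-implies-rule on 3]
6. not p, v   [neg-implies-rule on 3]
7. p, v   [neg-implies-rule on 4]
8. not q, v   [neg-implies-rule on 4]
Accessibility: uRu, uRv, vRv
Branch closes: p and not p both at v.
Every branch of the negation's tableau closes; the branch above is one of them.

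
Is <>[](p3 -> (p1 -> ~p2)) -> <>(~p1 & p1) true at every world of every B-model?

No, not valid

Tableau for the negation ~(<>[](p3 -> (p1 -> ~p2)) -> <>(~p1 & p1)):
1. ~(<>[](p3 -> (p1 -> ~p2)) -> <>(~p1 & p1)), u
2. <>[](p3 -> (p1 -> ~p2)), u
3. ~<>(~p1 & p1), u
4. ~(~p1 & p1), u
5. ~p1, u
6. [](p3 -> (p1 -> ~p2)), v
7. ~(~p1 & p1), v
8. p3 -> (p1 -> ~p2), u
9. p3 -> (p1 -> ~p2), v
10. ~p1, v
11. p1 -> ~p2, u
12. p1 -> ~p2, v
13. ~p2, u
14. ~p2, v
Accessibility: uRu, uRv, vRu, vRv
The negation has an open branch (countermodel exists).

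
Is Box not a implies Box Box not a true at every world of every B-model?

Tableau for the negation not (Box not a implies Box Box not a):
1. not (Box not a implies Box Box not a), u
2. Box not a, u   [neg-implies-rule on 1]
3. not Box Box not a, u   [neg-implies-rule on 1]
4. not a, u   [Box-rule on 2 via uRu]
5. not Box not a, v   [neg-Box-rule on 3: fresh world v, uRv]
6. not a, v   [Box-rule on 2 via uRv]
7. a, w   [neg-Box-rule on 5: fresh world w, vRw]
Accessibility: uRu, uRv, vRu, vRv, vRw, wRv, wRw
The negation has an open branch (countermodel exists).

Invalid (countermodel exists)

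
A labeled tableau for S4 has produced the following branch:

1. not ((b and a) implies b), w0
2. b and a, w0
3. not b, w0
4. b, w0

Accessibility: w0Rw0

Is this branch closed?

Yes, closed

Both b and not b appear at w0.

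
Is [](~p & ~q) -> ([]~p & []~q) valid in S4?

Yes, valid

Tableau for the negation ~([](~p & ~q) -> ([]~p & []~q)):
1. ~([](~p & ~q) -> ([]~p & []~q)), 0
2. [](~p & ~q), 0   [~->-rule on 1]
3. ~([]~p & []~q), 0   [~->-rule on 1]
4. ~p & ~q, 0   [[]-rule on 2 via 0R0]
5. ~p, 0   [&-rule on 4]
6. ~q, 0   [&-rule on 4]
7. ~[]~q, 0   [~&-rule on 3 (branches; this branch)]
8. q, 1   [~[]-rule on 7: fresh world 1, 0R1]
9. ~p & ~q, 1   [[]-rule on 2 via 0R1]
10. ~p, 1   [&-rule on 9]
11. ~q, 1   [&-rule on 9]
Accessibility: 0R0, 0R1, 1R1
Branch closes: q and ~q both at 1.
Every branch of the negation's tableau closes; the branch above is one of them.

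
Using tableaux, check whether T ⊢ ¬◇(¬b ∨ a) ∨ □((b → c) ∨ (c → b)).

Tableau for the negation ¬(¬◇(¬b ∨ a) ∨ □((b → c) ∨ (c → b))):
1. ¬(¬◇(¬b ∨ a) ∨ □((b → c) ∨ (c → b))), u
2. ◇(¬b ∨ a), u
3. ¬□((b → c) ∨ (c → b)), u
4. ¬b ∨ a, v
5. a, v
6. ¬((b → c) ∨ (c → b)), w
7. ¬(b → c), w
8. ¬(c → b), w
9. b, w
10. ¬c, w
11. c, w
12. ¬b, w
Accessibility: uRu, uRv, uRw, vRv, wRw
Branch closes: c and ¬c both at w.
All branches of the negation close; one closing branch shown above.

Valid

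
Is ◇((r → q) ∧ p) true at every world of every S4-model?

Tableau for the negation ¬◇((r → q) ∧ p):
1. ¬◇((r → q) ∧ p), 0
2. ¬((r → q) ∧ p), 0
3. ¬p, 0
Accessibility: 0R0
The negation has an open branch (countermodel exists).

No, not valid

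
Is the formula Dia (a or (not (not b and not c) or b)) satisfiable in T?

1. Dia (a or (not (not b and not c) or b)), w0
2. a or (not (not b and not c) or b), w1   [Dia-rule on 1: fresh world w1, w0Rw1]
3. not (not b and not c) or b, w1   [or-rule on 2 (branches; this branch)]
4. b, w1   [or-rule on 3 (branches; this branch)]
Accessibility: w0Rw0, w0Rw1, w1Rw1

Satisfiable (open branch found)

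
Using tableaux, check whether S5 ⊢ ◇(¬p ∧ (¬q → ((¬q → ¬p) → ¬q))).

Invalid (countermodel exists)

Tableau for the negation ¬◇(¬p ∧ (¬q → ((¬q → ¬p) → ¬q))):
1. ¬◇(¬p ∧ (¬q → ((¬q → ¬p) → ¬q))), u
2. ¬(¬p ∧ (¬q → ((¬q → ¬p) → ¬q))), u
3. p, u
Accessibility: uRu
The negation has an open branch (countermodel exists).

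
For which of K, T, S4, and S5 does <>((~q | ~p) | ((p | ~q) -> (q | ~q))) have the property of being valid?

T, S4, S5

K-tableau for the negation ~<>((~q | ~p) | ((p | ~q) -> (q | ~q))):
1. ~<>((~q | ~p) | ((p | ~q) -> (q | ~q))), u
Complete open branch: countermodel on a K-frame, so not valid in K.
T-tableau for the negation ~<>((~q | ~p) | ((p | ~q) -> (q | ~q))):
1. ~<>((~q | ~p) | ((p | ~q) -> (q | ~q))), u
2. ~((~q | ~p) | ((p | ~q) -> (q | ~q))), u   [~<>-rule on 1 via uRu]
3. ~(~q | ~p), u   [~|-rule on 2]
4. ~((p | ~q) -> (q | ~q)), u   [~|-rule on 2]
5. q, u   [~|-rule on 3]
6. p, u   [~|-rule on 3]
7. p | ~q, u   [~->-rule on 4]
8. ~(q | ~q), u   [~->-rule on 4]
9. ~q, u   [~|-rule on 8]
Accessibility: uRu
Branch closes: q and ~q both at u.
Every branch closes (one shown): valid in T, hence also in S4, S5 (every theorem of T is a theorem of S4 and S5).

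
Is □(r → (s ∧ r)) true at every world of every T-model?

Tableau for the negation ¬□(r → (s ∧ r)):
1. ¬□(r → (s ∧ r)), 0
2. ¬(r → (s ∧ r)), 1   [¬□-rule on 1: fresh world 1, 0R1]
3. r, 1   [¬→-rule on 2]
4. ¬(s ∧ r), 1   [¬→-rule on 2]
5. ¬s, 1   [¬∧-rule on 4 (branches; this branch)]
Accessibility: 0R0, 0R1, 1R1
The negation has an open branch (countermodel exists).

Not valid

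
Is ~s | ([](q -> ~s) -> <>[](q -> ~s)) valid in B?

Tableau for the negation ~(~s | ([](q -> ~s) -> <>[](q -> ~s))):
1. ~(~s | ([](q -> ~s) -> <>[](q -> ~s))), w0
2. s, w0
3. ~([](q -> ~s) -> <>[](q -> ~s)), w0
4. [](q -> ~s), w0
5. ~<>[](q -> ~s), w0
6. q -> ~s, w0
7. ~[](q -> ~s), w0
8. ~q, w0
9. ~(q -> ~s), w1
10. q, w1
11. s, w1
12. q -> ~s, w1
13. ~[](q -> ~s), w1
14. ~s, w1
Accessibility: w0Rw0, w0Rw1, w1Rw0, w1Rw1
Branch closes: s and ~s both at w1.
Every branch of the negation's tableau closes; the branch above is one of them.

Yes, valid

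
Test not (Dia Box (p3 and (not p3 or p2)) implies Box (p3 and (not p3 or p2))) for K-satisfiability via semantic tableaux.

Satisfiable

1. not (Dia Box (p3 and (not p3 or p2)) implies Box (p3 and (not p3 or p2))), w0
2. Dia Box (p3 and (not p3 or p2)), w0   [neg-implies-rule on 1]
3. not Box (p3 and (not p3 or p2)), w0   [neg-implies-rule on 1]
4. Box (p3 and (not p3 or p2)), w1   [Dia-rule on 2: fresh world w1, w0Rw1]
5. not (p3 and (not p3 or p2)), w2   [neg-Box-rule on 3: fresh world w2, w0Rw2]
6. not (not p3 or p2), w2   [neg-and-rule on 5 (branches; this branch)]
7. p3, w2   [neg-or-rule on 6]
8. not p2, w2   [neg-or-rule on 6]
Accessibility: w0Rw1, w0Rw2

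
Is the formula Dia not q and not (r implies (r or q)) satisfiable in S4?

1. Dia not q and not (r implies (r or q)), w0
2. Dia not q, w0
3. not (r implies (r or q)), w0
4. r, w0
5. not (r or q), w0
6. not r, w0
7. not q, w0
Accessibility: w0Rw0
Branch closes: r and not r both at w0.
All branches of the tableau close; one closing branch shown above.

No, unsatisfiable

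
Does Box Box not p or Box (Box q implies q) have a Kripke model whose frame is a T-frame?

1. Box Box not p or Box (Box q implies q), 0
2. Box (Box q implies q), 0
3. Box q implies q, 0
4. q, 0
Accessibility: 0R0

Yes, satisfiable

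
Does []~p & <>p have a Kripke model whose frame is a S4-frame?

1. []~p & <>p, u
2. []~p, u   [&-rule on 1]
3. <>p, u   [&-rule on 1]
4. ~p, u   [[]-rule on 2 via uRu]
5. p, v   [<>-rule on 3: fresh world v, uRv]
6. ~p, v   [[]-rule on 2 via uRv]
Accessibility: uRu, uRv, vRv
Branch closes: p and ~p both at v.
(One branch shown.) All branches close.

Unsatisfiable (every branch closes)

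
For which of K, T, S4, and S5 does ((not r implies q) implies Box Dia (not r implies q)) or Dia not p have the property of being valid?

S4-tableau for the negation not (((not r implies q) implies Box Dia (not r implies q)) or Dia not p):
1. not (((not r implies q) implies Box Dia (not r implies q)) or Dia not p), 0
2. not ((not r implies q) implies Box Dia (not r implies q)), 0
3. not Dia not p, 0
4. not r implies q, 0
5. not Box Dia (not r implies q), 0
6. p, 0
7. q, 0
8. not Dia (not r implies q), 1
9. p, 1
10. not (not r implies q), 1
11. not r, 1
12. not q, 1
Accessibility: 0R0, 0R1, 1R1
Complete open branch: countermodel on an S4-frame, so not valid in S4, nor in K, T (the same frame is also a K-frame and a T-frame).
S5-tableau for the negation not (((not r implies q) implies Box Dia (not r implies q)) or Dia not p):
1. not (((not r implies q) implies Box Dia (not r implies q)) or Dia not p), 0
2. not ((not r implies q) implies Box Dia (not r implies q)), 0
3. not Dia not p, 0
4. not r implies q, 0
5. not Box Dia (not r implies q), 0
6. p, 0
7. q, 0
8. not Dia (not r implies q), 1
9. p, 1
10. not (not r implies q), 0
11. not r, 0
12. not q, 0
Accessibility: 0R0, 0R1, 1R0, 1R1
Branch closes: q and not q both at 0.
Every branch closes (one shown): valid in S5.

S5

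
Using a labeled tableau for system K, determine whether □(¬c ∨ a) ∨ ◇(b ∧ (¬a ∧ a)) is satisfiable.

Satisfiable

1. □(¬c ∨ a) ∨ ◇(b ∧ (¬a ∧ a)), 0
2. □(¬c ∨ a), 0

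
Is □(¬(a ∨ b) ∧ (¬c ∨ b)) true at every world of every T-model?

Tableau for the negation ¬□(¬(a ∨ b) ∧ (¬c ∨ b)):
1. ¬□(¬(a ∨ b) ∧ (¬c ∨ b)), u
2. ¬(¬(a ∨ b) ∧ (¬c ∨ b)), v
3. ¬(¬c ∨ b), v
4. c, v
5. ¬b, v
Accessibility: uRu, uRv, vRv
The negation has an open branch (countermodel exists).

Invalid (countermodel exists)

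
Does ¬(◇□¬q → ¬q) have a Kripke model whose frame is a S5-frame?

Unsatisfiable (every branch closes)

1. ¬(◇□¬q → ¬q), 0
2. ◇□¬q, 0
3. q, 0
4. □¬q, 1
5. ¬q, 0
Accessibility: 0R0, 0R1, 1R0, 1R1
Branch closes: q and ¬q both at 0.
(One branch shown.) All branches close.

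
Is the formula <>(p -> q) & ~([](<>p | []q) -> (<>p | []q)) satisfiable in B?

No, unsatisfiable

1. <>(p -> q) & ~([](<>p | []q) -> (<>p | []q)), u
2. <>(p -> q), u
3. ~([](<>p | []q) -> (<>p | []q)), u
4. [](<>p | []q), u
5. ~(<>p | []q), u
6. ~<>p, u
7. ~[]q, u
8. <>p | []q, u
9. ~p, u
10. <>p, u
11. p -> q, v
12. <>p | []q, v
13. ~p, v
14. []q, v
15. q, u
16. q, v
17. ~q, w
18. <>p | []q, w
19. ~p, w
20. <>p, w
21. p, x
22. <>p | []q, x
23. ~p, x
Accessibility: uRu, uRv, uRw, uRx, vRu, vRv, wRu, wRw, xRu, xRx
Branch closes: p and ~p both at x.
Every branch closes; the branch above is one of them.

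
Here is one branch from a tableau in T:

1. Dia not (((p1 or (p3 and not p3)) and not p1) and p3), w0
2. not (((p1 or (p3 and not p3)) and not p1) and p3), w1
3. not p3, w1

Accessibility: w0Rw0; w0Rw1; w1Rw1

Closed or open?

Not closed

No atom appears with both signs at the same world.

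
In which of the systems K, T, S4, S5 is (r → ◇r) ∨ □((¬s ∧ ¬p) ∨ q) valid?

T, S4, S5

T-tableau for the negation ¬((r → ◇r) ∨ □((¬s ∧ ¬p) ∨ q)):
1. ¬((r → ◇r) ∨ □((¬s ∧ ¬p) ∨ q)), w0
2. ¬(r → ◇r), w0
3. ¬□((¬s ∧ ¬p) ∨ q), w0
4. r, w0
5. ¬◇r, w0
6. ¬r, w0
Accessibility: w0Rw0
Branch closes: r and ¬r both at w0.
Every branch closes (one shown): valid in T, hence also in S4, S5 (every theorem of T is a theorem of S4 and S5).
K-tableau for the negation ¬((r → ◇r) ∨ □((¬s ∧ ¬p) ∨ q)):
1. ¬((r → ◇r) ∨ □((¬s ∧ ¬p) ∨ q)), w0
2. ¬(r → ◇r), w0
3. ¬□((¬s ∧ ¬p) ∨ q), w0
4. r, w0
5. ¬◇r, w0
6. ¬((¬s ∧ ¬p) ∨ q), w1
7. ¬(¬s ∧ ¬p), w1
8. ¬q, w1
9. ¬r, w1
10. p, w1
Accessibility: w0Rw1
Complete open branch: countermodel on a K-frame, so not valid in K.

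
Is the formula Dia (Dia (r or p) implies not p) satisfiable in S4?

1. Dia (Dia (r or p) implies not p), u
2. Dia (r or p) implies not p, v
3. not p, v
Accessibility: uRu, uRv, vRv

Satisfiable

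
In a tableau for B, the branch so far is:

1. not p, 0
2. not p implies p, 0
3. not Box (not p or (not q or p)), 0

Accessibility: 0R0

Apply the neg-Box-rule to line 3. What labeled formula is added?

a fresh world 1 with 0R1, and not (not p or (not q or p)) at 1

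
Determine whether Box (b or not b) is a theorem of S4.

Yes, valid

Tableau for the negation not Box (b or not b):
1. not Box (b or not b), 0
2. not (b or not b), 1
3. not b, 1
4. b, 1
Accessibility: 0R0, 0R1, 1R1
Branch closes: b and not b both at 1.
All branches of the negation close; one closing branch shown above.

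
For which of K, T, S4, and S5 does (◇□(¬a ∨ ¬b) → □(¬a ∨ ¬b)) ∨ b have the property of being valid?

S5

S5-tableau for the negation ¬((◇□(¬a ∨ ¬b) → □(¬a ∨ ¬b)) ∨ b):
1. ¬((◇□(¬a ∨ ¬b) → □(¬a ∨ ¬b)) ∨ b), 0
2. ¬(◇□(¬a ∨ ¬b) → □(¬a ∨ ¬b)), 0
3. ¬b, 0
4. ◇□(¬a ∨ ¬b), 0
5. ¬□(¬a ∨ ¬b), 0
6. □(¬a ∨ ¬b), 1
7. ¬a ∨ ¬b, 0
8. ¬a ∨ ¬b, 1
9. ¬b, 1
10. ¬(¬a ∨ ¬b), 2
11. a, 2
12. b, 2
13. ¬a ∨ ¬b, 2
14. ¬b, 2
Accessibility: 0R0, 0R1, 0R2, 1R0, 1R1, 1R2, 2R0, 2R1, 2R2
Branch closes: b and ¬b both at 2.
Every branch closes (one shown): valid in S5.
S4-tableau for the negation ¬((◇□(¬a ∨ ¬b) → □(¬a ∨ ¬b)) ∨ b):
1. ¬((◇□(¬a ∨ ¬b) → □(¬a ∨ ¬b)) ∨ b), 0
2. ¬(◇□(¬a ∨ ¬b) → □(¬a ∨ ¬b)), 0
3. ¬b, 0
4. ◇□(¬a ∨ ¬b), 0
5. ¬□(¬a ∨ ¬b), 0
6. □(¬a ∨ ¬b), 1
7. ¬a ∨ ¬b, 1
8. ¬b, 1
9. ¬(¬a ∨ ¬b), 2
10. a, 2
11. b, 2
Accessibility: 0R0, 0R1, 0R2, 1R1, 2R2
Complete open branch: countermodel on an S4-frame, so not valid in S4, nor in K, T (the same frame is also a K-frame and a T-frame).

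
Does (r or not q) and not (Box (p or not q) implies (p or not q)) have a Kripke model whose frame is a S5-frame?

Unsatisfiable (every branch closes)

1. (r or not q) and not (Box (p or not q) implies (p or not q)), w0
2. r or not q, w0   [and-rule on 1]
3. not (Box (p or not q) implies (p or not q)), w0   [and-rule on 1]
4. Box (p or not q), w0   [neg-implies-rule on 3]
5. not (p or not q), w0   [neg-implies-rule on 3]
6. not p, w0   [neg-or-rule on 5]
7. q, w0   [neg-or-rule on 5]
8. p or not q, w0   [Box-rule on 4 via w0Rw0]
9. r, w0   [or-rule on 2 (branches; this branch)]
10. not q, w0   [or-rule on 8 (branches; this branch)]
Accessibility: w0Rw0
Branch closes: q and not q both at w0.
All branches of the tableau close; one closing branch shown above.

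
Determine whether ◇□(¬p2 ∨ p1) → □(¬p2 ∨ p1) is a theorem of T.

Tableau for the negation ¬(◇□(¬p2 ∨ p1) → □(¬p2 ∨ p1)):
1. ¬(◇□(¬p2 ∨ p1) → □(¬p2 ∨ p1)), 0
2. ◇□(¬p2 ∨ p1), 0   [¬→-rule on 1]
3. ¬□(¬p2 ∨ p1), 0   [¬→-rule on 1]
4. □(¬p2 ∨ p1), 1   [◇-rule on 2: fresh world 1, 0R1]
5. ¬p2 ∨ p1, 1   [□-rule on 4 via 1R1]
6. p1, 1   [∨-rule on 5 (branches; this branch)]
7. ¬(¬p2 ∨ p1), 2   [¬□-rule on 3: fresh world 2, 0R2]
8. p2, 2   [¬∨-rule on 7]
9. ¬p1, 2   [¬∨-rule on 7]
Accessibility: 0R0, 0R1, 0R2, 1R1, 2R2
The negation has an open branch (countermodel exists).

No, not valid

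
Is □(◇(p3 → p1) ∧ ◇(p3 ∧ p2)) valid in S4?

Tableau for the negation ¬□(◇(p3 → p1) ∧ ◇(p3 ∧ p2)):
1. ¬□(◇(p3 → p1) ∧ ◇(p3 ∧ p2)), 0
2. ¬(◇(p3 → p1) ∧ ◇(p3 ∧ p2)), 1   [¬□-rule on 1: fresh world 1, 0R1]
3. ¬◇(p3 ∧ p2), 1   [¬∧-rule on 2 (branches; this branch)]
4. ¬(p3 ∧ p2), 1   [¬◇-rule on 3 via 1R1]
5. ¬p2, 1   [¬∧-rule on 4 (branches; this branch)]
Accessibility: 0R0, 0R1, 1R1
The negation has an open branch (countermodel exists).

No, not valid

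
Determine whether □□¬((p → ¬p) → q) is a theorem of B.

Tableau for the negation ¬□□¬((p → ¬p) → q):
1. ¬□□¬((p → ¬p) → q), u
2. ¬□¬((p → ¬p) → q), v
3. (p → ¬p) → q, w
4. q, w
Accessibility: uRu, uRv, vRu, vRv, vRw, wRv, wRw
The negation has an open branch (countermodel exists).

Invalid (countermodel exists)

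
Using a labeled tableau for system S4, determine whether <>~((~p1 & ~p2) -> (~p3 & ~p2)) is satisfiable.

Satisfiable

1. <>~((~p1 & ~p2) -> (~p3 & ~p2)), 0
2. ~((~p1 & ~p2) -> (~p3 & ~p2)), 1
3. ~p1 & ~p2, 1
4. ~(~p3 & ~p2), 1
5. ~p1, 1
6. ~p2, 1
7. p3, 1
Accessibility: 0R0, 0R1, 1R1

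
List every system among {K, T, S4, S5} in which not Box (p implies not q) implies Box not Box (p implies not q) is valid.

S5

S5-tableau for the negation not (not Box (p implies not q) implies Box not Box (p implies not q)):
1. not (not Box (p implies not q) implies Box not Box (p implies not q)), w0
2. not Box (p implies not q), w0   [neg-implies-rule on 1]
3. not Box not Box (p implies not q), w0   [neg-implies-rule on 1]
4. not (p implies not q), w1   [neg-Box-rule on 2: fresh world w1, w0Rw1]
5. p, w1   [neg-implies-rule on 4]
6. q, w1   [neg-implies-rule on 4]
7. Box (p implies not q), w2   [neg-Box-rule on 3: fresh world w2, w0Rw2]
8. p implies not q, w0   [Box-rule on 7 via w2Rw0]
9. p implies not q, w1   [Box-rule on 7 via w2Rw1]
10. p implies not q, w2   [Box-rule on 7 via w2Rw2]
11. not q, w0   [implies-rule on 8 (branches; this branch)]
12. not q, w1   [implies-rule on 9 (branches; this branch)]
Accessibility: w0Rw0, w0Rw1, w0Rw2, w1Rw0, w1Rw1, w1Rw2, w2Rw0, w2Rw1, w2Rw2
Branch closes: q and not q both at w1.
Every branch closes (one shown): valid in S5.
S4-tableau for the negation not (not Box (p implies not q) implies Box not Box (p implies not q)):
1. not (not Box (p implies not q) implies Box not Box (p implies not q)), w0
2. not Box (p implies not q), w0   [neg-implies-rule on 1]
3. not Box not Box (p implies not q), w0   [neg-implies-rule on 1]
4. not (p implies not q), w1   [neg-Box-rule on 2: fresh world w1, w0Rw1]
5. p, w1   [neg-implies-rule on 4]
6. q, w1   [neg-implies-rule on 4]
7. Box (p implies not q), w2   [neg-Box-rule on 3: fresh world w2, w0Rw2]
8. p implies not q, w2   [Box-rule on 7 via w2Rw2]
9. not q, w2   [implies-rule on 8 (branches; this branch)]
Accessibility: w0Rw0, w0Rw1, w0Rw2, w1Rw1, w2Rw2
Complete open branch: countermodel on an S4-frame, so not valid in S4, nor in K, T (the same frame is also a K-frame and a T-frame).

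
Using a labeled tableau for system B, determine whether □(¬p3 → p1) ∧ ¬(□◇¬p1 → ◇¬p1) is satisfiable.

Unsatisfiable

1. □(¬p3 → p1) ∧ ¬(□◇¬p1 → ◇¬p1), w0
2. □(¬p3 → p1), w0
3. ¬(□◇¬p1 → ◇¬p1), w0
4. □◇¬p1, w0
5. ¬◇¬p1, w0
6. ¬p3 → p1, w0
7. ◇¬p1, w0
8. p1, w0
9. ¬p1, w1
10. ¬p3 → p1, w1
11. ◇¬p1, w1
12. p1, w1
Accessibility: w0Rw0, w0Rw1, w1Rw0, w1Rw1
Branch closes: p1 and ¬p1 both at w1.
Every branch closes; the branch above is one of them.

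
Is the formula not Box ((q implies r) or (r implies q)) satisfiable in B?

1. not Box ((q implies r) or (r implies q)), 0
2. not ((q implies r) or (r implies q)), 1   [neg-Box-rule on 1: fresh world 1, 0R1]
3. not (q implies r), 1   [neg-or-rule on 2]
4. not (r implies q), 1   [neg-or-rule on 2]
5. q, 1   [neg-implies-rule on 3]
6. not r, 1   [neg-implies-rule on 3]
7. r, 1   [neg-implies-rule on 4]
8. not q, 1   [neg-implies-rule on 4]
Accessibility: 0R0, 0R1, 1R0, 1R1
Branch closes: r and not r both at 1.
Every branch closes; the branch above is one of them.

Unsatisfiable (every branch closes)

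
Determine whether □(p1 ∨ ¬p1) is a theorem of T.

Valid in T

Tableau for the negation ¬□(p1 ∨ ¬p1):
1. ¬□(p1 ∨ ¬p1), 0
2. ¬(p1 ∨ ¬p1), 1
3. ¬p1, 1
4. p1, 1
Accessibility: 0R0, 0R1, 1R1
Branch closes: p1 and ¬p1 both at 1.
Every branch of the negation's tableau closes; the branch above is one of them.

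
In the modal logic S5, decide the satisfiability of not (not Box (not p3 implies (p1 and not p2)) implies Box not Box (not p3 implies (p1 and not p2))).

1. not (not Box (not p3 implies (p1 and not p2)) implies Box not Box (not p3 implies (p1 and not p2))), w0
2. not Box (not p3 implies (p1 and not p2)), w0   [neg-implies-rule on 1]
3. not Box not Box (not p3 implies (p1 and not p2)), w0   [neg-implies-rule on 1]
4. not (not p3 implies (p1 and not p2)), w1   [neg-Box-rule on 2: fresh world w1, w0Rw1]
5. not p3, w1   [neg-implies-rule on 4]
6. not (p1 and not p2), w1   [neg-implies-rule on 4]
7. p2, w1   [neg-and-rule on 6 (branches; this branch)]
8. Box (not p3 implies (p1 and not p2)), w2   [neg-Box-rule on 3: fresh world w2, w0Rw2]
9. not p3 implies (p1 and not p2), w0   [Box-rule on 8 via w2Rw0]
10. not p3 implies (p1 and not p2), w1   [Box-rule on 8 via w2Rw1]
11. not p3 implies (p1 and not p2), w2   [Box-rule on 8 via w2Rw2]
12. p1 and not p2, w0   [implies-rule on 9 (branches; this branch)]
13. p1, w0   [and-rule on 12]
14. not p2, w0   [and-rule on 12]
15. p1 and not p2, w1   [implies-rule on 10 (branches; this branch)]
16. p1, w1   [and-rule on 15]
17. not p2, w1   [and-rule on 15]
Accessibility: w0Rw0, w0Rw1, w0Rw2, w1Rw0, w1Rw1, w1Rw2, w2Rw0, w2Rw1, w2Rw2
Branch closes: p2 and not p2 both at w1.
Every branch closes; the branch above is one of them.

No, unsatisfiable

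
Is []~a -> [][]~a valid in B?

Tableau for the negation ~([]~a -> [][]~a):
1. ~([]~a -> [][]~a), w0
2. []~a, w0
3. ~[][]~a, w0
4. ~a, w0
5. ~[]~a, w1
6. ~a, w1
7. a, w2
Accessibility: w0Rw0, w0Rw1, w1Rw0, w1Rw1, w1Rw2, w2Rw1, w2Rw2
The negation has an open branch (countermodel exists).

Invalid (countermodel exists)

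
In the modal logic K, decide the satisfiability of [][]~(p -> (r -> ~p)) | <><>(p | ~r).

1. [][]~(p -> (r -> ~p)) | <><>(p | ~r), 0
2. <><>(p | ~r), 0
3. <>(p | ~r), 1
4. p | ~r, 2
5. ~r, 2
Accessibility: 0R1, 1R2

Satisfiable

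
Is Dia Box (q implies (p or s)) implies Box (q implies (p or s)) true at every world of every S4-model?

Tableau for the negation not (Dia Box (q implies (p or s)) implies Box (q implies (p or s))):
1. not (Dia Box (q implies (p or s)) implies Box (q implies (p or s))), w0
2. Dia Box (q implies (p or s)), w0   [neg-implies-rule on 1]
3. not Box (q implies (p or s)), w0   [neg-implies-rule on 1]
4. Box (q implies (p or s)), w1   [Dia-rule on 2: fresh world w1, w0Rw1]
5. q implies (p or s), w1   [Box-rule on 4 via w1Rw1]
6. p or s, w1   [implies-rule on 5 (branches; this branch)]
7. s, w1   [or-rule on 6 (branches; this branch)]
8. not (q implies (p or s)), w2   [neg-Box-rule on 3: fresh world w2, w0Rw2]
9. q, w2   [neg-implies-rule on 8]
10. not (p or s), w2   [neg-implies-rule on 8]
11. not p, w2   [neg-or-rule on 10]
12. not s, w2   [neg-or-rule on 10]
Accessibility: w0Rw0, w0Rw1, w0Rw2, w1Rw1, w2Rw2
The negation has an open branch (countermodel exists).

Not valid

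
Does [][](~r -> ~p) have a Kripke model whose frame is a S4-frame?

Satisfiable

1. [][](~r -> ~p), w0
2. [](~r -> ~p), w0   [[]-rule on 1 via w0Rw0]
3. ~r -> ~p, w0   [[]-rule on 2 via w0Rw0]
4. ~p, w0   [->-rule on 3 (branches; this branch)]
Accessibility: w0Rw0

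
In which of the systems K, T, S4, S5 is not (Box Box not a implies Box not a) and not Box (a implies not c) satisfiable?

K-tableau for the formula:
1. not (Box Box not a implies Box not a) and not Box (a implies not c), u
2. not (Box Box not a implies Box not a), u
3. not Box (a implies not c), u
4. Box Box not a, u
5. not Box not a, u
6. not (a implies not c), v
7. a, v
8. c, v
9. Box not a, v
10. a, w
11. Box not a, w
Accessibility: uRv, uRw
Complete open branch: satisfiable in K.
T-tableau for the formula:
1. not (Box Box not a implies Box not a) and not Box (a implies not c), u
2. not (Box Box not a implies Box not a), u
3. not Box (a implies not c), u
4. Box Box not a, u
5. not Box not a, u
6. Box not a, u
7. not a, u
8. not (a implies not c), v
9. a, v
10. c, v
11. Box not a, v
12. not a, v
Accessibility: uRu, uRv, vRv
Branch closes: a and not a both at v.
Every branch closes (one shown): unsatisfiable in T, hence also in S4, S5 (every S4/S5-frame is a T-frame).

K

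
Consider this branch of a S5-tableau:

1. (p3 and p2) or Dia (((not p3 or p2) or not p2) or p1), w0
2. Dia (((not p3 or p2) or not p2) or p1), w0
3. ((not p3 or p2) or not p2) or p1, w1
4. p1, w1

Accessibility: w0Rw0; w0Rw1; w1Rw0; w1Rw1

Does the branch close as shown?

No world carries both an atom and its negation.

Not closed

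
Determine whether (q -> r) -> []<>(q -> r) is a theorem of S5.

Tableau for the negation ~((q -> r) -> []<>(q -> r)):
1. ~((q -> r) -> []<>(q -> r)), w0
2. q -> r, w0
3. ~[]<>(q -> r), w0
4. r, w0
5. ~<>(q -> r), w1
6. ~(q -> r), w0
7. q, w0
8. ~r, w0
Accessibility: w0Rw0, w0Rw1, w1Rw0, w1Rw1
Branch closes: r and ~r both at w0.
Every branch of the negation's tableau closes; the branch above is one of them.

Yes, valid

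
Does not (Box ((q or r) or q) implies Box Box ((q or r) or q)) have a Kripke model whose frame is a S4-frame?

1. not (Box ((q or r) or q) implies Box Box ((q or r) or q)), u
2. Box ((q or r) or q), u   [neg-implies-rule on 1]
3. not Box Box ((q or r) or q), u   [neg-implies-rule on 1]
4. (q or r) or q, u   [Box-rule on 2 via uRu]
5. q or r, u   [or-rule on 4 (branches; this branch)]
6. r, u   [or-rule on 5 (branches; this branch)]
7. not Box ((q or r) or q), v   [neg-Box-rule on 3: fresh world v, uRv]
8. (q or r) or q, v   [Box-rule on 2 via uRv]
9. q or r, v   [or-rule on 8 (branches; this branch)]
10. r, v   [or-rule on 9 (branches; this branch)]
11. not ((q or r) or q), w   [neg-Box-rule on 7: fresh world w, vRw]
12. not (q or r), w   [neg-or-rule on 11]
13. not q, w   [neg-or-rule on 11]
14. not r, w   [neg-or-rule on 12]
15. (q or r) or q, w   [Box-rule on 2 via uRw]
16. q or r, w   [or-rule on 15 (branches; this branch)]
17. r, w   [or-rule on 16 (branches; this branch)]
Accessibility: uRu, uRv, uRw, vRv, vRw, wRw
Branch closes: r and not r both at w.
Every branch closes; the branch above is one of them.

Unsatisfiable (every branch closes)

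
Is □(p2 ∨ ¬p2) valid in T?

Valid in T

Tableau for the negation ¬□(p2 ∨ ¬p2):
1. ¬□(p2 ∨ ¬p2), w0
2. ¬(p2 ∨ ¬p2), w1
3. ¬p2, w1
4. p2, w1
Accessibility: w0Rw0, w0Rw1, w1Rw1
Branch closes: p2 and ¬p2 both at w1.
All branches of the negation close; one closing branch shown above.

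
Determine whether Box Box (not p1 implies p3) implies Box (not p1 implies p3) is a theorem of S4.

Tableau for the negation not (Box Box (not p1 implies p3) implies Box (not p1 implies p3)):
1. not (Box Box (not p1 implies p3) implies Box (not p1 implies p3)), 0
2. Box Box (not p1 implies p3), 0
3. not Box (not p1 implies p3), 0
4. Box (not p1 implies p3), 0
5. not p1 implies p3, 0
6. p3, 0
7. not (not p1 implies p3), 1
8. not p1, 1
9. not p3, 1
10. Box (not p1 implies p3), 1
11. not p1 implies p3, 1
12. p3, 1
Accessibility: 0R0, 0R1, 1R1
Branch closes: p3 and not p3 both at 1.
All branches of the negation close; one closing branch shown above.

Valid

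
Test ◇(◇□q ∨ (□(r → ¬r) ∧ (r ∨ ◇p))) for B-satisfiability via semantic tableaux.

1. ◇(◇□q ∨ (□(r → ¬r) ∧ (r ∨ ◇p))), 0
2. ◇□q ∨ (□(r → ¬r) ∧ (r ∨ ◇p)), 1
3. □(r → ¬r) ∧ (r ∨ ◇p), 1
4. □(r → ¬r), 1
5. r ∨ ◇p, 1
6. r → ¬r, 0
7. r → ¬r, 1
8. ◇p, 1
9. ¬r, 0
10. ¬r, 1
11. p, 2
12. r → ¬r, 2
13. ¬r, 2
Accessibility: 0R0, 0R1, 1R0, 1R1, 1R2, 2R1, 2R2

Satisfiable (open branch found)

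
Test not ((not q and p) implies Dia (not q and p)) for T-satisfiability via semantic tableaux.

1. not ((not q and p) implies Dia (not q and p)), w0
2. not q and p, w0
3. not Dia (not q and p), w0
4. not q, w0
5. p, w0
6. not (not q and p), w0
7. not p, w0
Accessibility: w0Rw0
Branch closes: p and not p both at w0.
All branches of the tableau close; one closing branch shown above.

Unsatisfiable (every branch closes)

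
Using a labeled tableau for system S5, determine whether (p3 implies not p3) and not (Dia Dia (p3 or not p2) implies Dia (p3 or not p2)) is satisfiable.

1. (p3 implies not p3) and not (Dia Dia (p3 or not p2) implies Dia (p3 or not p2)), u
2. p3 implies not p3, u
3. not (Dia Dia (p3 or not p2) implies Dia (p3 or not p2)), u
4. Dia Dia (p3 or not p2), u
5. not Dia (p3 or not p2), u
6. not (p3 or not p2), u
7. not p3, u
8. p2, u
9. Dia (p3 or not p2), v
10. not (p3 or not p2), v
11. not p3, v
12. p2, v
13. p3 or not p2, w
14. not (p3 or not p2), w
15. not p3, w
16. p2, w
17. not p2, w
Accessibility: uRu, uRv, uRw, vRu, vRv, vRw, wRu, wRv, wRw
Branch closes: p2 and not p2 both at w.
All branches of the tableau close; one closing branch shown above.

Unsatisfiable (every branch closes)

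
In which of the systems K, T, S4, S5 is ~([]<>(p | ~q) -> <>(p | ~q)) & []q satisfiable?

K

T-tableau for the formula:
1. ~([]<>(p | ~q) -> <>(p | ~q)) & []q, u
2. ~([]<>(p | ~q) -> <>(p | ~q)), u
3. []q, u
4. []<>(p | ~q), u
5. ~<>(p | ~q), u
6. q, u
7. <>(p | ~q), u
8. ~(p | ~q), u
9. ~p, u
10. p | ~q, v
11. q, v
12. <>(p | ~q), v
13. ~(p | ~q), v
14. ~p, v
15. ~q, v
Accessibility: uRu, uRv, vRv
Branch closes: q and ~q both at v.
Every branch closes (one shown): unsatisfiable in T, hence also in S4, S5 (every S4/S5-frame is a T-frame).
K-tableau for the formula:
1. ~([]<>(p | ~q) -> <>(p | ~q)) & []q, u
2. ~([]<>(p | ~q) -> <>(p | ~q)), u
3. []q, u
4. []<>(p | ~q), u
5. ~<>(p | ~q), u
Complete open branch: satisfiable in K.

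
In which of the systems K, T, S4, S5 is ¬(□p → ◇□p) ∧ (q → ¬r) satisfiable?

T-tableau for the formula:
1. ¬(□p → ◇□p) ∧ (q → ¬r), w0
2. ¬(□p → ◇□p), w0
3. q → ¬r, w0
4. □p, w0
5. ¬◇□p, w0
6. p, w0
7. ¬□p, w0
8. ¬r, w0
9. ¬p, w1
10. p, w1
Accessibility: w0Rw0, w0Rw1, w1Rw1
Branch closes: p and ¬p both at w1.
Every branch closes (one shown): unsatisfiable in T, hence also in S4, S5 (every S4/S5-frame is a T-frame).
K-tableau for the formula:
1. ¬(□p → ◇□p) ∧ (q → ¬r), w0
2. ¬(□p → ◇□p), w0
3. q → ¬r, w0
4. □p, w0
5. ¬◇□p, w0
6. ¬r, w0
Complete open branch: satisfiable in K.

K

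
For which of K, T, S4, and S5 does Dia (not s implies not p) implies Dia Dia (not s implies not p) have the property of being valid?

T, S4, S5

T-tableau for the negation not (Dia (not s implies not p) implies Dia Dia (not s implies not p)):
1. not (Dia (not s implies not p) implies Dia Dia (not s implies not p)), 0
2. Dia (not s implies not p), 0
3. not Dia Dia (not s implies not p), 0
4. not Dia (not s implies not p), 0
5. not (not s implies not p), 0
6. not s, 0
7. p, 0
8. not s implies not p, 1
9. not Dia (not s implies not p), 1
10. not (not s implies not p), 1
11. not s, 1
12. p, 1
13. not p, 1
Accessibility: 0R0, 0R1, 1R1
Branch closes: p and not p both at 1.
Every branch closes (one shown): valid in T, hence also in S4, S5 (every theorem of T is a theorem of S4 and S5).
K-tableau for the negation not (Dia (not s implies not p) implies Dia Dia (not s implies not p)):
1. not (Dia (not s implies not p) implies Dia Dia (not s implies not p)), 0
2. Dia (not s implies not p), 0
3. not Dia Dia (not s implies not p), 0
4. not s implies not p, 1
5. not Dia (not s implies not p), 1
6. not p, 1
Accessibility: 0R1
Complete open branch: countermodel on a K-frame, so not valid in K.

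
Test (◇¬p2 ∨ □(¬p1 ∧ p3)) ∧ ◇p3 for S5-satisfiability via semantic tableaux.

Satisfiable (open branch found)

1. (◇¬p2 ∨ □(¬p1 ∧ p3)) ∧ ◇p3, u
2. ◇¬p2 ∨ □(¬p1 ∧ p3), u   [∧-rule on 1]
3. ◇p3, u   [∧-rule on 1]
4. □(¬p1 ∧ p3), u   [∨-rule on 2 (branches; this branch)]
5. ¬p1 ∧ p3, u   [□-rule on 4 via uRu]
6. ¬p1, u   [∧-rule on 5]
7. p3, u   [∧-rule on 5]
8. p3, v   [◇-rule on 3: fresh world v, uRv]
9. ¬p1 ∧ p3, v   [□-rule on 4 via uRv]
10. ¬p1, v   [∧-rule on 9]
Accessibility: uRu, uRv, vRu, vRv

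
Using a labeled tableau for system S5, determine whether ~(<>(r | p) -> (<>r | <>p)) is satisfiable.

1. ~(<>(r | p) -> (<>r | <>p)), 0
2. <>(r | p), 0
3. ~(<>r | <>p), 0
4. ~<>r, 0
5. ~<>p, 0
6. ~r, 0
7. ~p, 0
8. r | p, 1
9. ~r, 1
10. ~p, 1
11. p, 1
Accessibility: 0R0, 0R1, 1R0, 1R1
Branch closes: p and ~p both at 1.
All branches of the tableau close; one closing branch shown above.

No, unsatisfiable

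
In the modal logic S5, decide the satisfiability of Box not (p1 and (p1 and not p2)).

1. Box not (p1 and (p1 and not p2)), u
2. not (p1 and (p1 and not p2)), u   [Box-rule on 1 via uRu]
3. not (p1 and not p2), u   [neg-and-rule on 2 (branches; this branch)]
4. p2, u   [neg-and-rule on 3 (branches; this branch)]
Accessibility: uRu

Satisfiable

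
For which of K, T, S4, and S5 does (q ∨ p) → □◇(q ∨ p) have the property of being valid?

S5

S4-tableau for the negation ¬((q ∨ p) → □◇(q ∨ p)):
1. ¬((q ∨ p) → □◇(q ∨ p)), u
2. q ∨ p, u
3. ¬□◇(q ∨ p), u
4. p, u
5. ¬◇(q ∨ p), v
6. ¬(q ∨ p), v
7. ¬q, v
8. ¬p, v
Accessibility: uRu, uRv, vRv
Complete open branch: countermodel on an S4-frame, so not valid in S4, nor in K, T (the same frame is also a K-frame and a T-frame).
S5-tableau for the negation ¬((q ∨ p) → □◇(q ∨ p)):
1. ¬((q ∨ p) → □◇(q ∨ p)), u
2. q ∨ p, u
3. ¬□◇(q ∨ p), u
4. p, u
5. ¬◇(q ∨ p), v
6. ¬(q ∨ p), u
7. ¬q, u
8. ¬p, u
Accessibility: uRu, uRv, vRu, vRv
Branch closes: p and ¬p both at u.
Every branch closes (one shown): valid in S5.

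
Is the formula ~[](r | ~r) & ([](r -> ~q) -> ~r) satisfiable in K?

Unsatisfiable (every branch closes)

1. ~[](r | ~r) & ([](r -> ~q) -> ~r), w0
2. ~[](r | ~r), w0
3. [](r -> ~q) -> ~r, w0
4. ~r, w0
5. ~(r | ~r), w1
6. ~r, w1
7. r, w1
Accessibility: w0Rw1
Branch closes: r and ~r both at w1.
Every branch closes; the branch above is one of them.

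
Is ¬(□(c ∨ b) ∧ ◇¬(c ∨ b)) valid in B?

Tableau for the negation □(c ∨ b) ∧ ◇¬(c ∨ b):
1. □(c ∨ b) ∧ ◇¬(c ∨ b), u
2. □(c ∨ b), u   [∧-rule on 1]
3. ◇¬(c ∨ b), u   [∧-rule on 1]
4. c ∨ b, u   [□-rule on 2 via uRu]
5. b, u   [∨-rule on 4 (branches; this branch)]
6. ¬(c ∨ b), v   [◇-rule on 3: fresh world v, uRv]
7. ¬c, v   [¬∨-rule on 6]
8. ¬b, v   [¬∨-rule on 6]
9. c ∨ b, v   [□-rule on 2 via uRv]
10. b, v   [∨-rule on 9 (branches; this branch)]
Accessibility: uRu, uRv, vRu, vRv
Branch closes: b and ¬b both at v.
Every branch of the negation's tableau closes; the branch above is one of them.

Yes, valid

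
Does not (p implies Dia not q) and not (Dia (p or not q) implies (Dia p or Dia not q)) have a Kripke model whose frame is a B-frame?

1. not (p implies Dia not q) and not (Dia (p or not q) implies (Dia p or Dia not q)), w0
2. not (p implies Dia not q), w0
3. not (Dia (p or not q) implies (Dia p or Dia not q)), w0
4. p, w0
5. not Dia not q, w0
6. Dia (p or not q), w0
7. not (Dia p or Dia not q), w0
8. not Dia p, w0
9. q, w0
10. not p, w0
Accessibility: w0Rw0
Branch closes: p and not p both at w0.
Every branch closes; the branch above is one of them.

No, unsatisfiable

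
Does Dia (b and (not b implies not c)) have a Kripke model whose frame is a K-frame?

Yes, satisfiable

1. Dia (b and (not b implies not c)), w0
2. b and (not b implies not c), w1
3. b, w1
4. not b implies not c, w1
5. not c, w1
Accessibility: w0Rw1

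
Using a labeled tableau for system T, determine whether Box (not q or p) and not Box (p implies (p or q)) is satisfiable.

1. Box (not q or p) and not Box (p implies (p or q)), u
2. Box (not q or p), u
3. not Box (p implies (p or q)), u
4. not q or p, u
5. p, u
6. not (p implies (p or q)), v
7. p, v
8. not (p or q), v
9. not p, v
10. not q, v
Accessibility: uRu, uRv, vRv
Branch closes: p and not p both at v.
Every branch closes; the branch above is one of them.

Unsatisfiable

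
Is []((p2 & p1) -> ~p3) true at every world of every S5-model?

Tableau for the negation ~[]((p2 & p1) -> ~p3):
1. ~[]((p2 & p1) -> ~p3), u
2. ~((p2 & p1) -> ~p3), v
3. p2 & p1, v
4. p3, v
5. p2, v
6. p1, v
Accessibility: uRu, uRv, vRu, vRv
The negation has an open branch (countermodel exists).

Invalid (countermodel exists)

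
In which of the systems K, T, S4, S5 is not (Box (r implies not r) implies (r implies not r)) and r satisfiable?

K-tableau for the formula:
1. not (Box (r implies not r) implies (r implies not r)) and r, 0
2. not (Box (r implies not r) implies (r implies not r)), 0   [and-rule on 1]
3. r, 0   [and-rule on 1]
4. Box (r implies not r), 0   [neg-implies-rule on 2]
5. not (r implies not r), 0   [neg-implies-rule on 2]
Complete open branch: satisfiable in K.
T-tableau for the formula:
1. not (Box (r implies not r) implies (r implies not r)) and r, 0
2. not (Box (r implies not r) implies (r implies not r)), 0   [and-rule on 1]
3. r, 0   [and-rule on 1]
4. Box (r implies not r), 0   [neg-implies-rule on 2]
5. not (r implies not r), 0   [neg-implies-rule on 2]
6. r implies not r, 0   [Box-rule on 4 via 0R0]
7. not r, 0   [implies-rule on 6 (branches; this branch)]
Accessibility: 0R0
Branch closes: r and not r both at 0.
Every branch closes (one shown): unsatisfiable in T, hence also in S4, S5 (every S4/S5-frame is a T-frame).

K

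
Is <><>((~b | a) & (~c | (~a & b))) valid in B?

Tableau for the negation ~<><>((~b | a) & (~c | (~a & b))):
1. ~<><>((~b | a) & (~c | (~a & b))), u
2. ~<>((~b | a) & (~c | (~a & b))), u   [~<>-rule on 1 via uRu]
3. ~((~b | a) & (~c | (~a & b))), u   [~<>-rule on 2 via uRu]
4. ~(~c | (~a & b)), u   [~&-rule on 3 (branches; this branch)]
5. c, u   [~|-rule on 4]
6. ~(~a & b), u   [~|-rule on 4]
7. ~b, u   [~&-rule on 6 (branches; this branch)]
Accessibility: uRu
The negation has an open branch (countermodel exists).

Invalid (countermodel exists)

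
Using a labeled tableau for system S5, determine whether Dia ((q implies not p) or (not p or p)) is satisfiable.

1. Dia ((q implies not p) or (not p or p)), u
2. (q implies not p) or (not p or p), v
3. not p or p, v
4. p, v
Accessibility: uRu, uRv, vRu, vRv

Satisfiable (open branch found)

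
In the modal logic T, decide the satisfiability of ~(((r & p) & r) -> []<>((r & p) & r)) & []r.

Yes, satisfiable

1. ~(((r & p) & r) -> []<>((r & p) & r)) & []r, 0
2. ~(((r & p) & r) -> []<>((r & p) & r)), 0   [&-rule on 1]
3. []r, 0   [&-rule on 1]
4. (r & p) & r, 0   [~->-rule on 2]
5. ~[]<>((r & p) & r), 0   [~->-rule on 2]
6. r & p, 0   [&-rule on 4]
7. r, 0   [&-rule on 4]
8. p, 0   [&-rule on 6]
9. ~<>((r & p) & r), 1   [~[]-rule on 5: fresh world 1, 0R1]
10. r, 1   [[]-rule on 3 via 0R1]
11. ~((r & p) & r), 1   [~<>-rule on 9 via 1R1]
12. ~(r & p), 1   [~&-rule on 11 (branches; this branch)]
13. ~p, 1   [~&-rule on 12 (branches; this branch)]
Accessibility: 0R0, 0R1, 1R1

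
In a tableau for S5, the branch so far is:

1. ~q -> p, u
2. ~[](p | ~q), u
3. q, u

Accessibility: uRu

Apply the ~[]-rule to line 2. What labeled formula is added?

a fresh world v with uRv, and ~(p | ~q) at v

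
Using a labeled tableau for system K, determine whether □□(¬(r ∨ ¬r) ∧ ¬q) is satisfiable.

1. □□(¬(r ∨ ¬r) ∧ ¬q), 0

Yes, satisfiable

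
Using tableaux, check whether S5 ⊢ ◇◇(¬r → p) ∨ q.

Tableau for the negation ¬(◇◇(¬r → p) ∨ q):
1. ¬(◇◇(¬r → p) ∨ q), u
2. ¬◇◇(¬r → p), u
3. ¬q, u
4. ¬◇(¬r → p), u
5. ¬(¬r → p), u
6. ¬r, u
7. ¬p, u
Accessibility: uRu
The negation has an open branch (countermodel exists).

Not valid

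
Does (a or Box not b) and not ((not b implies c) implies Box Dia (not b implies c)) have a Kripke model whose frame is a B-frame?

1. (a or Box not b) and not ((not b implies c) implies Box Dia (not b implies c)), 0
2. a or Box not b, 0
3. not ((not b implies c) implies Box Dia (not b implies c)), 0
4. not b implies c, 0
5. not Box Dia (not b implies c), 0
6. Box not b, 0
7. not b, 0
8. c, 0
9. not Dia (not b implies c), 1
10. not b, 1
11. not (not b implies c), 0
12. not c, 0
Accessibility: 0R0, 0R1, 1R0, 1R1
Branch closes: c and not c both at 0.
All branches of the tableau close; one closing branch shown above.

Unsatisfiable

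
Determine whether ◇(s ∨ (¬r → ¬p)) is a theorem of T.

Tableau for the negation ¬◇(s ∨ (¬r → ¬p)):
1. ¬◇(s ∨ (¬r → ¬p)), w0
2. ¬(s ∨ (¬r → ¬p)), w0   [¬◇-rule on 1 via w0Rw0]
3. ¬s, w0   [¬∨-rule on 2]
4. ¬(¬r → ¬p), w0   [¬∨-rule on 2]
5. ¬r, w0   [¬→-rule on 4]
6. p, w0   [¬→-rule on 4]
Accessibility: w0Rw0
The negation has an open branch (countermodel exists).

No, not valid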